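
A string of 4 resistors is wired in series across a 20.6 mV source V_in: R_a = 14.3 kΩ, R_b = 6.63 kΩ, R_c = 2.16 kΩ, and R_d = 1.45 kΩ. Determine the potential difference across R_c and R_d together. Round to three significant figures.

V ≈ 3.03 mV

ΣR = 14.3 + 6.63 + 2.16 + 1.45 = 24.54 kΩ.
R_{R_c..R_d} = 2.16 + 1.45 = 3.610 kΩ.
By the voltage-divider rule, V = 20.6 × 3.610/24.54 = 3.030 mV.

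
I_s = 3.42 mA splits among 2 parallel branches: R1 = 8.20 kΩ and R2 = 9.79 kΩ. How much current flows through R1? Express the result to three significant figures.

For two parallel branches, I_k = I_s · (other R)/(sum of R).
I(R1) = 3.42 × 9.79/(8.20 + 9.79) = 3.42 × 0.5442 = 1.861 mA.

I ≈ 1.86 mA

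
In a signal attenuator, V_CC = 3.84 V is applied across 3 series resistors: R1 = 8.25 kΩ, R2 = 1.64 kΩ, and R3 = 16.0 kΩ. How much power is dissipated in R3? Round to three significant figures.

Series current I = V_CC/ΣR = 3.84/25.89 = 0.1483 mA.
V(R3) = I·R = 2.373 V; P = V·I = 2.373 × 0.1483 = 0.3520 mW.

P ≈ 0.352 mW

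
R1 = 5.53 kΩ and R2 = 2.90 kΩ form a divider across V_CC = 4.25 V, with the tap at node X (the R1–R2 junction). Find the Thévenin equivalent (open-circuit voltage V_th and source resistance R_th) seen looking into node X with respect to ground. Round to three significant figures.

V_th ≈ 1.46 V, R_th ≈ 1.90 kΩ

Open-circuit (no load on X): V_th = V_CC · R2/(R1 + R2) = 4.25 × 2.90/(5.530 + 2.90) = 1.462 V.
With V_CC suppressed (replaced by a short), R_th = R1 ‖ R2 = (5.530 × 2.90)/(5.530 + 2.90) = 1.902 kΩ.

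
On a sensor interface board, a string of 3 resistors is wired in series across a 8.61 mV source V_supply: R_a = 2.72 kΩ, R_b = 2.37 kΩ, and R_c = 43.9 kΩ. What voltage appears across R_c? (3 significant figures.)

V ≈ 7.72 mV

ΣR = 2.72 + 2.37 + 43.9 = 48.99 kΩ.
V = V_supply · R/ΣR = 8.61 × 0.8961 = 7.715 mV.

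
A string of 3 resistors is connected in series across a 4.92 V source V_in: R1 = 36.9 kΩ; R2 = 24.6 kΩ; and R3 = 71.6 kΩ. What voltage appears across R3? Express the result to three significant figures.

V ≈ 2.65 V

Series total: ΣR = 36.9 + 24.6 + 71.6 = 133.1 kΩ.
V = V_in · R/ΣR = 4.92 × 0.5379 = 2.647 V.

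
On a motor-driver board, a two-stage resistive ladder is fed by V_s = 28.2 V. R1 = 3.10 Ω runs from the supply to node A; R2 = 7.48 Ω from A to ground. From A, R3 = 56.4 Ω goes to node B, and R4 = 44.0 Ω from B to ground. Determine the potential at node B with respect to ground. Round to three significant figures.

Node A sees R2 in parallel with the series input of stage 2, R3 + R4 = 100.4 Ω.
Effective lower resistance at A: R2 ‖ 100.4 = 6.961 Ω.
First divider: V_A = V_s · 6.961/(3.10 + 6.961) = 19.51 V.
Stage 2 is unloaded, so V_B = V_A · R4/(R3+R4) = 19.51 × 44.0/100.4 = 8.551 V.

V_B ≈ 8.55 V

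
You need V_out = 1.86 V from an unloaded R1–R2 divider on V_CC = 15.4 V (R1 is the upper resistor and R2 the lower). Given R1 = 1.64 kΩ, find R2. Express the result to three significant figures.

Required fraction k = V_out/V_CC = 0.1208.
R2 = R1 · 0.1208/(1 − 0.1208) = 0.2253 kΩ.

R2 ≈ 0.225 kΩ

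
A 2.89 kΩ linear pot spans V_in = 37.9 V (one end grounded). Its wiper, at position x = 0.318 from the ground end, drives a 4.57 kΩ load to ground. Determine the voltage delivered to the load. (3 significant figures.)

V_out ≈ 10.6 V

Split the track: R_lower = x·R_p = 0.9190 kΩ, R_upper = (1−x)·R_p = 1.971 kΩ.
Lower segment in parallel with the load: 0.9190 ‖ 4.57 = 0.7651 kΩ.
Loaded-divider output: V_out = 37.9 × 0.2796 = 10.60 V.
(Unloaded: V_out = x·V_in = 12.1 V.)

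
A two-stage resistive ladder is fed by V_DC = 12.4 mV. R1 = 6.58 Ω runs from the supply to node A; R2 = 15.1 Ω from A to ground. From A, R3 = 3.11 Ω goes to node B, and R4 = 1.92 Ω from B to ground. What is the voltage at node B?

V_B ≈ 1.72 mV

Node A sees R2 in parallel with the series input of stage 2, R3 + R4 = 5.030 Ω.
Effective lower resistance at A: R2 ‖ 5.030 = 3.773 Ω.
First divider: V_A = V_DC · 3.773/(6.58 + 3.773) = 4.519 mV.
Then the unloaded second divider: V_B = V_A × R4/(R3+R4) = 4.519 × 0.3817 = 1.725 mV.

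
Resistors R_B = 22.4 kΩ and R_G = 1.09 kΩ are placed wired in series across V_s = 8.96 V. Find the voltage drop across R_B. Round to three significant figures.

Series total: ΣR = 22.4 + 1.09 = 23.49 kΩ.
V = V_s · R/ΣR = 8.96 × 0.9536 = 8.544 V.

V ≈ 8.54 V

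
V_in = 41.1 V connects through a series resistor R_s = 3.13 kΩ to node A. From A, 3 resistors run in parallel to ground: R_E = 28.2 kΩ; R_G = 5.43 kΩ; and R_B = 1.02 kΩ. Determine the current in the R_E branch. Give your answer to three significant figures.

Equivalent of the parallel group: R_p = 0.8333 kΩ.
V_A by voltage divider: V_A = 41.1 × 0.8333/(3.13 + 0.8333) = 8.642 V.
I(R_E) = V_A / R_E = 8.642/28.2 = 0.3064 mA.

I ≈ 0.306 mA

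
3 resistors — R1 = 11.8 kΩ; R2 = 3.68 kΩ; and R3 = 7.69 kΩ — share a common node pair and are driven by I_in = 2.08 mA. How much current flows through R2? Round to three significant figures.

Conductances: ΣG = 1/11.8 + 1/3.68 + 1/7.69 = 0.4865 (1/kΩ).
By the current-divider rule, I = I_in · G_k/ΣG = 2.08 × 0.5585 = 1.162 mA.

I ≈ 1.16 mA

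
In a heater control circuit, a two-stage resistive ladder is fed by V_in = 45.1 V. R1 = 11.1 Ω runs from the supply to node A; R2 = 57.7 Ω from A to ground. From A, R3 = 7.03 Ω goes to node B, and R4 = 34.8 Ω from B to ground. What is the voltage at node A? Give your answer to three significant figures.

V_A ≈ 30.9 V

Looking into the second stage from A: R3 + R4 = 41.83 Ω appears in parallel with R2.
Effective lower resistance at A: R2 ‖ 41.83 = 24.25 Ω.
So V_A = 45.1 × 0.6860 = 30.94 V.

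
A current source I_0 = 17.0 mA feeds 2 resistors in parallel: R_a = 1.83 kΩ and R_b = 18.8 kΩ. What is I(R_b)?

For two parallel branches, I_k = I_0 · (other R)/(sum of R).
I(R_b) = 17.0 × 1.83/(1.83 + 18.8) = 17.0 × 0.08871 = 1.508 mA.

I ≈ 1.51 mA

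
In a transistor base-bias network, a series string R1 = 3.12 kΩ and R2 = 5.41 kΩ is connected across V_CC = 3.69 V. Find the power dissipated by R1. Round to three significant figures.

Series current I = V_CC/ΣR = 3.69/8.530 = 0.4326 mA.
P(R1) = I²·R1 = (0.4326)² × 3.12 = 0.5839 mW.

P ≈ 0.584 mW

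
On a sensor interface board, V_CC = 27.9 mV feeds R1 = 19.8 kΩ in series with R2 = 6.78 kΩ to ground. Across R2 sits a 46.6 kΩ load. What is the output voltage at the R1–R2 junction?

V_out ≈ 6.42 mV

The load sits in parallel with R2, giving an effective lower resistance R2' = R2·R_L/(R2+R_L) = 5.919 kΩ.
Now apply the divider: V_out = 27.9 × 0.2301 = 6.421 mV.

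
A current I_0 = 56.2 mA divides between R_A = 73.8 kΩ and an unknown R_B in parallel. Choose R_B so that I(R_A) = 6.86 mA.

Two-branch current divider: I_A = I_0 · R_B/(R_A + R_B).
With f = 0.1221, R_B = R_A · f/(1−f) = 73.8 × 0.1390 = 10.26 kΩ.

R_B ≈ 10.3 kΩ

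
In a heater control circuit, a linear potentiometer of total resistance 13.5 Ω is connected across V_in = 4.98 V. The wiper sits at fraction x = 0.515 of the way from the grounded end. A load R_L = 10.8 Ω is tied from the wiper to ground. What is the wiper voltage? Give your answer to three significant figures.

V_out ≈ 1.95 V

Split the track: R_lower = x·R_p = 6.953 Ω, R_upper = (1−x)·R_p = 6.547 Ω.
R_L loads the lower segment: effective lower R = 4.230 Ω.
Then V_out = V_in · 4.230/(6.547 + 4.230) = 1.954 V.
(Unloaded: V_out = x·V_in = 2.56 V.)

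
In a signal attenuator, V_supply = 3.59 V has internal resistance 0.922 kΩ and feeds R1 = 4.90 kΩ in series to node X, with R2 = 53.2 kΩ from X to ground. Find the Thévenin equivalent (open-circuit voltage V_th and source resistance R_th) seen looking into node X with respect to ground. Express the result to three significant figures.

V_th ≈ 3.24 V, R_th ≈ 5.25 kΩ

R1' = 0.922 + 4.90 = 5.822 kΩ (source resistance + R1).
V_th is the unloaded tap voltage: V_supply · R2/(R1'+R2) = 3.59 × 0.9014 = 3.236 V.
Zeroing V_supply shorts the top of R1' to ground, so R_th = R1' ‖ R2 = 5.248 kΩ.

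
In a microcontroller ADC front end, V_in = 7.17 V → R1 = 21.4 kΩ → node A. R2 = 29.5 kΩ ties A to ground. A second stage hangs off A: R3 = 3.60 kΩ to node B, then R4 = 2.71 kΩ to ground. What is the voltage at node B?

Looking into the second stage from A: R3 + R4 = 6.310 kΩ appears in parallel with R2.
Effective lower resistance at A: R2 ‖ 6.310 = 5.198 kΩ.
So V_A = 7.17 × 0.1954 = 1.401 V.
V_B = V_A × 0.4295 = 0.6018 V.

V_B ≈ 0.602 V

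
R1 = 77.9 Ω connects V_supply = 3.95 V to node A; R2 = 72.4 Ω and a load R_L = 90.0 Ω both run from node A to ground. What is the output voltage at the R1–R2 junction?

V_out ≈ 1.34 V

First combine the lower leg with the load: R2 ‖ R_L = 40.12 Ω.
Voltage divider with the loaded lower leg: V_out = 3.95 × 40.12/(77.9 + 40.12) = 3.95 × 0.3400 = 1.343 V.
(Unloaded it would be 1.90 V; the load pulls it down.)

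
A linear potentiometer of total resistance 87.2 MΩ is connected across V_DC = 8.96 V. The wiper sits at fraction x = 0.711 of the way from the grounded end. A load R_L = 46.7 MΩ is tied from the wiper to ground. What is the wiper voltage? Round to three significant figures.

Lower segment x·R_p = 62.00 MΩ; upper segment (1−x)·R_p = 25.20 MΩ.
(x·R_p) ‖ R_L = 26.64 MΩ.
Loaded-divider output: V_out = 8.96 × 0.5138 = 4.604 V.
(Unloaded: V_out = x·V_DC = 6.37 V.)

V_out ≈ 4.60 V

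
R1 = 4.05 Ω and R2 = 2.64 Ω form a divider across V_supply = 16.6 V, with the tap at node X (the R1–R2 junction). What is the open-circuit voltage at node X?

Open-circuit (no load on X): V_th = V_supply · R2/(R1 + R2) = 16.6 × 2.64/(4.050 + 2.64) = 6.551 V.

V_th ≈ 6.55 V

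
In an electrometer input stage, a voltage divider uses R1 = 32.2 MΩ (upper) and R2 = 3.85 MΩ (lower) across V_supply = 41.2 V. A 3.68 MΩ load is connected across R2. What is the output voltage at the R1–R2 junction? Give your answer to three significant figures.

First combine the lower leg with the load: R2 ‖ R_L = 1.882 MΩ.
Now apply the divider: V_out = 41.2 × 0.05521 = 2.275 V.

V_out ≈ 2.27 V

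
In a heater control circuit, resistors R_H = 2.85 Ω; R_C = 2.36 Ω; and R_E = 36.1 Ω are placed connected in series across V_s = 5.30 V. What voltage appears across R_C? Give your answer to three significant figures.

V ≈ 0.303 V

Series total: ΣR = 2.85 + 2.36 + 36.1 = 41.31 Ω.
V = V_s · R/ΣR = 5.30 × 0.05713 = 0.3028 V.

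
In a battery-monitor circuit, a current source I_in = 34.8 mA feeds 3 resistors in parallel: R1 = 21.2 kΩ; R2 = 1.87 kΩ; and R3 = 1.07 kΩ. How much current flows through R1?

Total conductance ΣG = 1/21.2 + 1/1.87 + 1/1.07 = 1.517 (units of 1/kΩ).
By the current-divider rule, I = I_in · G_k/ΣG = 34.8 × 0.03110 = 1.082 mA.

I ≈ 1.08 mA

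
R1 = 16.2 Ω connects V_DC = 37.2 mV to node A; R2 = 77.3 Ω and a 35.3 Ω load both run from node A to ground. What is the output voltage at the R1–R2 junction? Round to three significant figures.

V_out ≈ 22.3 mV

First combine the lower leg with the load: R2 ‖ R_L = 24.23 Ω.
Now apply the divider: V_out = 37.2 × 0.5993 = 22.30 mV.
(Unloaded it would be 30.8 mV; the load pulls it down.)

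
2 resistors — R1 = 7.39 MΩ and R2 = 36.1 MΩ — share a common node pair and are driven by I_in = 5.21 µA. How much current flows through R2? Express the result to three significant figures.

I ≈ 0.885 µA

With just two branches, the current splits inversely with resistance.
I(R2) = 5.21 × 7.39/(7.39 + 36.1) = 5.21 × 0.1699 = 0.8853 µA.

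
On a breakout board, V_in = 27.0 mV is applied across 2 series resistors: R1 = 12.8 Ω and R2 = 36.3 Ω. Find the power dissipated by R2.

ΣR = 49.10 Ω → I = 27.0/49.10 = 0.5499 mA.
V(R2) = I·R = 19.96 mV; P = V·I = 19.96 × 0.5499 = 10.98 µW.

P ≈ 11.0 µW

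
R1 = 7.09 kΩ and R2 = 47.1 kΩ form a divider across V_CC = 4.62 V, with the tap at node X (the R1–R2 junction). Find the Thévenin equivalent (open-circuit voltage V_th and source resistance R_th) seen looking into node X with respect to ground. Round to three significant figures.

With X open, the divider is unloaded: V_th = 4.62 × 47.1/54.19 = 4.016 V.
Looking into X with the source shorted: R_th = R1·R2/(R1+R2) = 7.090 × 47.1/54.19 = 6.162 kΩ.

V_th ≈ 4.02 V, R_th ≈ 6.16 kΩ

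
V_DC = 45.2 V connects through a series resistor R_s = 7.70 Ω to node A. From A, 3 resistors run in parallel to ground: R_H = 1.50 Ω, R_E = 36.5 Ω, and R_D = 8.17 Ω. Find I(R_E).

I ≈ 0.170 A

Equivalent of the parallel group: R_p = 1.225 Ω.
V_A by voltage divider: V_A = 45.2 × 1.225/(7.70 + 1.225) = 6.203 V.
Branch current I = V_A/R_E = 6.203/36.5 = 0.1699 A.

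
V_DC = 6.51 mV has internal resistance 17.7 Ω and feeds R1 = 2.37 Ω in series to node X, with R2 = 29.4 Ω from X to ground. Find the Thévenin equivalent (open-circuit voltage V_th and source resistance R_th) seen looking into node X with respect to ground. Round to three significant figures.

R1' = 17.7 + 2.37 = 20.07 Ω (source resistance + R1).
V_th is the unloaded tap voltage: V_DC · R2/(R1'+R2) = 6.51 × 0.5943 = 3.869 mV.
With V_DC suppressed (replaced by a short), R_th = R1' ‖ R2 = (20.07 × 29.4)/(20.07 + 29.4) = 11.93 Ω.

V_th ≈ 3.87 mV, R_th ≈ 11.9 Ω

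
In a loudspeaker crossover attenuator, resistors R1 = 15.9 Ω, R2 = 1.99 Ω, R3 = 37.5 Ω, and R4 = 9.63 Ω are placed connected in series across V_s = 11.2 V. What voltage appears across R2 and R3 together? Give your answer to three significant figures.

V ≈ 6.80 V

Total series resistance ΣR = 15.9 + 1.99 + 37.5 + 9.63 = 65.02 Ω.
R_{R2..R3} = 1.99 + 37.5 = 39.49 Ω.
Voltage divider: V = V_s · (39.49 / 65.02) = 11.2 × 0.6074 = 6.802 V.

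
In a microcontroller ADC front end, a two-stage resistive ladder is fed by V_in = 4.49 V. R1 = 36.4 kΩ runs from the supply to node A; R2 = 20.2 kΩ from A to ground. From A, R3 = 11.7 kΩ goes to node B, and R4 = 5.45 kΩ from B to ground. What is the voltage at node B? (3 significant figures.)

V_B ≈ 0.290 V

Node A sees R2 in parallel with the series input of stage 2, R3 + R4 = 17.15 kΩ.
Effective lower resistance at A: R2 ‖ 17.15 = 9.275 kΩ.
So V_A = 4.49 × 0.2031 = 0.9118 V.
Stage 2 is unloaded, so V_B = V_A · R4/(R3+R4) = 0.9118 × 5.45/17.15 = 0.2897 V.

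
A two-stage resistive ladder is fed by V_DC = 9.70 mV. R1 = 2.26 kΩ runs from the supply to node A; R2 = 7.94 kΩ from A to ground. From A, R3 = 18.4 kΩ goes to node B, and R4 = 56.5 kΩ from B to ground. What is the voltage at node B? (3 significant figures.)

Node A sees R2 in parallel with the series input of stage 2, R3 + R4 = 74.90 kΩ.
R2 ‖ (R3+R4) = 7.179 kΩ.
First divider: V_A = V_DC · 7.179/(2.26 + 7.179) = 7.378 mV.
Then the unloaded second divider: V_B = V_A × R4/(R3+R4) = 7.378 × 0.7543 = 5.565 mV.

V_B ≈ 5.57 mV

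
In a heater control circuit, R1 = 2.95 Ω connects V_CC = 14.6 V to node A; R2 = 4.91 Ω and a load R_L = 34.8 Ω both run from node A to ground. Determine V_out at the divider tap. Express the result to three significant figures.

The load sits in parallel with R2, giving an effective lower resistance R2' = R2·R_L/(R2+R_L) = 4.303 Ω.
Then V_out = V_CC · R2'/(R1 + R2') = 14.6 × 4.303/7.253 = 8.662 V.

V_out ≈ 8.66 V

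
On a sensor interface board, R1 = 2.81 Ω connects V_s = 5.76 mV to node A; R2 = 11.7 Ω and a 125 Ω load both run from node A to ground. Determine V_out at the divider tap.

V_out ≈ 4.56 mV

R2 ‖ R_L = (11.7 × 125)/(11.7 + 125) = 10.70 Ω.
Then V_out = V_s · R2'/(R1 + R2') = 5.76 × 10.70/13.51 = 4.562 mV.
(Unloaded it would be 4.64 mV; the load pulls it down.)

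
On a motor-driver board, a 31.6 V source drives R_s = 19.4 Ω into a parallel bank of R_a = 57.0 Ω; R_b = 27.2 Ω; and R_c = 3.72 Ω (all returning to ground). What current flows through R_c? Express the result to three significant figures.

Parallel bank: R_p = 1/(1/57.0 + 1/27.2 + 1/3.72) = 3.095 Ω.
V_A = 31.6 × 3.095/22.49 = 4.347 V.
Branch current I = V_A/R_c = 4.347/3.72 = 1.169 A.

I ≈ 1.17 A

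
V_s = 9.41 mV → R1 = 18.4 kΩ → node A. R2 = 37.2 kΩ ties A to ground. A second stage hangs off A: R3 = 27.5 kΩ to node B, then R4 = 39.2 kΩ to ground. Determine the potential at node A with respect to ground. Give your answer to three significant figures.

The second stage (R3 + R4 = 66.70 kΩ) loads node A in parallel with R2.
R2 ‖ (R3+R4) = 23.88 kΩ.
V_A = 9.41 × 23.88/(18.4 + 23.88) = 5.315 mV.

V_A ≈ 5.31 mV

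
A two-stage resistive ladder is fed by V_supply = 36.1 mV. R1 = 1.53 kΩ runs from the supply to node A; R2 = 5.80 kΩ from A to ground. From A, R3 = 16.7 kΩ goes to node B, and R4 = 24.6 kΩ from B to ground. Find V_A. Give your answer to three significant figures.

The second stage (R3 + R4 = 41.30 kΩ) loads node A in parallel with R2.
R2 ‖ (R3+R4) = 5.086 kΩ.
First divider: V_A = V_supply · 5.086/(1.53 + 5.086) = 27.75 mV.

V_A ≈ 27.8 mV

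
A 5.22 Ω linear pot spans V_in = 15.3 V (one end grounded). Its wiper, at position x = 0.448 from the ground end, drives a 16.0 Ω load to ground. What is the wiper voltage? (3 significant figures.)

Lower segment x·R_p = 2.339 Ω; upper segment (1−x)·R_p = 2.881 Ω.
(x·R_p) ‖ R_L = 2.040 Ω.
Loaded-divider output: V_out = 15.3 × 0.4146 = 6.343 V.

V_out ≈ 6.34 V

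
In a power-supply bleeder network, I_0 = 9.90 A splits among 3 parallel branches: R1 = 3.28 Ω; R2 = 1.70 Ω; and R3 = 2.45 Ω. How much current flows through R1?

I ≈ 2.32 A

ΣG = 1/3.28 + 1/1.70 + 1/2.45 = 1.301.
R1 takes the fraction G_k/ΣG = 0.3049/1.301 = 0.2343, so I = 9.90 × 0.2343 = 2.319 A.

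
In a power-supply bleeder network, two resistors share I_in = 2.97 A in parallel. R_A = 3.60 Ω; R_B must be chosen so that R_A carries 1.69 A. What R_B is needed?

R_B ≈ 4.75 Ω

Two-branch current divider: I_A = I_in · R_B/(R_A + R_B).
With f = 0.5690, R_B = R_A · f/(1−f) = 3.60 × 1.320 = 4.753 Ω.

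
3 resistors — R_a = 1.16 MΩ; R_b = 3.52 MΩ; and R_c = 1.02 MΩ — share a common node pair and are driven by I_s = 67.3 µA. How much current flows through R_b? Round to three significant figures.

ΣG = 1/1.16 + 1/3.52 + 1/1.02 = 2.127.
By the current-divider rule, I = I_s · G_k/ΣG = 67.3 × 0.1336 = 8.991 µA.

I ≈ 8.99 µA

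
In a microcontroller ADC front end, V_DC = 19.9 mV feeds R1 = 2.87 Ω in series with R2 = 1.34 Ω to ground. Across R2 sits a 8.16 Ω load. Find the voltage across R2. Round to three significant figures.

First combine the lower leg with the load: R2 ‖ R_L = 1.151 Ω.
Voltage divider with the loaded lower leg: V_out = 19.9 × 1.151/(2.87 + 1.151) = 19.9 × 0.2862 = 5.696 mV.

V_out ≈ 5.70 mV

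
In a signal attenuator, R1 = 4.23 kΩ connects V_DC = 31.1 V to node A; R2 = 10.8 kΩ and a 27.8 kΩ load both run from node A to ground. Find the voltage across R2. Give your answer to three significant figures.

The load sits in parallel with R2, giving an effective lower resistance R2' = R2·R_L/(R2+R_L) = 7.778 kΩ.
Voltage divider with the loaded lower leg: V_out = 31.1 × 7.778/(4.23 + 7.778) = 31.1 × 0.6477 = 20.14 V.
(Unloaded it would be 22.3 V; the load pulls it down.)

V_out ≈ 20.1 V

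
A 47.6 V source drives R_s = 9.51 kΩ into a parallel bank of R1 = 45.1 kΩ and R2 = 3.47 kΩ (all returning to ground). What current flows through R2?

Combine the parallel branches: R_p = (1/45.1 + 1/3.47)⁻¹ = 3.222 kΩ.
V_A = 47.6 × 3.222/12.73 = 12.05 V.
I(R2) = V_A / R2 = 12.05/3.47 = 3.471 mA.
(Check via current divider: I_total = 3.739 mA; share G_k/ΣG = 0.9286 → same result.)

I ≈ 3.47 mA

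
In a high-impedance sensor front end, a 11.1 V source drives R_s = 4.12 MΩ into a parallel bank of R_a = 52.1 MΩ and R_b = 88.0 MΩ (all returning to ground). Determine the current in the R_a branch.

Equivalent of the parallel group: R_p = 32.73 MΩ.
Node voltage V_A = V_in · R_p/(R_s + R_p) = 11.1 × 0.8882 = 9.859 V.
Branch current I = V_A/R_a = 9.859/52.1 = 0.1892 µA.

I ≈ 0.189 µA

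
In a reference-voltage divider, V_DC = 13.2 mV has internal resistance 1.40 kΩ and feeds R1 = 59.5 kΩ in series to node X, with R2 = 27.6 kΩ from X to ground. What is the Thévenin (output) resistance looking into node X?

R_th ≈ 19.0 kΩ

R1' = 1.40 + 59.5 = 60.90 kΩ (source resistance + R1).
Zeroing V_DC shorts the top of R1' to ground, so R_th = R1' ‖ R2 = 18.99 kΩ.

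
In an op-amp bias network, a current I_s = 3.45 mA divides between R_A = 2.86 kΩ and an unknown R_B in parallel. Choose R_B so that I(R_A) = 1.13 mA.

Two-branch current divider: I_A = I_s · R_B/(R_A + R_B).
With f = 0.3275, R_B = R_A · f/(1−f) = 2.86 × 0.4871 = 1.393 kΩ.

R_B ≈ 1.39 kΩ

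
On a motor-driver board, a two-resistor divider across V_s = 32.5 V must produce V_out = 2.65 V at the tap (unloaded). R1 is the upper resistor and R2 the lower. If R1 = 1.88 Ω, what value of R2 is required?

R2 ≈ 0.167 Ω

Required fraction k = V_out/V_s = 0.08154.
So R2 = R1 · V_out/(V_s − V_out) = 1.88 × 2.65/(32.5 − 2.65) = 1.88 × 0.08878 = 0.1669 Ω.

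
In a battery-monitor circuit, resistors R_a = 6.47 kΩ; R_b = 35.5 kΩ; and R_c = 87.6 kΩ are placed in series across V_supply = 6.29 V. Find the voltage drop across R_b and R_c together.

V ≈ 5.98 V

Series total: ΣR = 6.47 + 35.5 + 87.6 = 129.6 kΩ.
R_{R_b..R_c} = 35.5 + 87.6 = 123.1 kΩ.
Voltage divider: V = V_supply · (123.1 / 129.6) = 6.29 × 0.9501 = 5.976 V.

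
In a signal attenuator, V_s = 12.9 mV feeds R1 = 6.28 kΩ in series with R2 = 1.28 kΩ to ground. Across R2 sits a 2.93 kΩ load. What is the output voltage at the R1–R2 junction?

V_out ≈ 1.60 mV

First combine the lower leg with the load: R2 ‖ R_L = 0.8908 kΩ.
Now apply the divider: V_out = 12.9 × 0.1242 = 1.603 mV.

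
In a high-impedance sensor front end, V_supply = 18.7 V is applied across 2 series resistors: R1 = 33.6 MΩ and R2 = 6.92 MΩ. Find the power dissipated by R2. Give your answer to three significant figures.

ΣR = 40.52 MΩ → I = 18.7/40.52 = 0.4615 µA.
P = I²R = 0.2130 × 6.92 = 1.474 µW.

P ≈ 1.47 µW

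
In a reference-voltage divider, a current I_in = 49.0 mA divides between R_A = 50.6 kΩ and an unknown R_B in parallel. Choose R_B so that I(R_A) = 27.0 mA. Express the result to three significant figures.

The fraction through R_A equals R_B/(R_A+R_B).
With f = 0.5510, R_B = R_A · f/(1−f) = 50.6 × 1.227 = 62.10 kΩ.

R_B ≈ 62.1 kΩ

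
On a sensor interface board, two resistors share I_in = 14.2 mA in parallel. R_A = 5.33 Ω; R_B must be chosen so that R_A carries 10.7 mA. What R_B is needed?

R_B ≈ 16.3 Ω

In a two-way split, I_A/I_in = R_B/(R_A + R_B).
10.7/14.2 = R_B/(R_A + R_B) → R_B = R_A · (0.7535)/(1 − 0.7535) = 5.33 × 3.057 = 16.29 Ω.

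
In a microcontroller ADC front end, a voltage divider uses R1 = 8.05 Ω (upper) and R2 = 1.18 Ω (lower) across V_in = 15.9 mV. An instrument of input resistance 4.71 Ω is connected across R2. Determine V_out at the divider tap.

V_out ≈ 1.67 mV

The load sits in parallel with R2, giving an effective lower resistance R2' = R2·R_L/(R2+R_L) = 0.9436 Ω.
Voltage divider with the loaded lower leg: V_out = 15.9 × 0.9436/(8.05 + 0.9436) = 15.9 × 0.1049 = 1.668 mV.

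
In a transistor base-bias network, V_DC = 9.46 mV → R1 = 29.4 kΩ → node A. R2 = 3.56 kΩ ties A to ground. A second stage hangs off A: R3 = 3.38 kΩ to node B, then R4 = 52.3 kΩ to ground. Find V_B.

Looking into the second stage from A: R3 + R4 = 55.68 kΩ appears in parallel with R2.
R2 ‖ (R3+R4) = 3.346 kΩ.
V_A = 9.46 × 3.346/(29.4 + 3.346) = 0.9666 mV.
Stage 2 is unloaded, so V_B = V_A · R4/(R3+R4) = 0.9666 × 52.3/55.68 = 0.9080 mV.

V_B ≈ 0.908 mV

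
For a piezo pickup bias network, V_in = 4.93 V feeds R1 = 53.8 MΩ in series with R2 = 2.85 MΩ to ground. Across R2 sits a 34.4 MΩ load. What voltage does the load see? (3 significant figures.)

First combine the lower leg with the load: R2 ‖ R_L = 2.632 MΩ.
Now apply the divider: V_out = 4.93 × 0.04664 = 0.2299 V.

V_out ≈ 0.230 V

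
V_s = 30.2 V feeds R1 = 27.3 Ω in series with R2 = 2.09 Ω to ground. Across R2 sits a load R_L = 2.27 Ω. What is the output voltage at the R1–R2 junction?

The load sits in parallel with R2, giving an effective lower resistance R2' = R2·R_L/(R2+R_L) = 1.088 Ω.
Now apply the divider: V_out = 30.2 × 0.03833 = 1.158 V.
(Unloaded it would be 2.15 V; the load pulls it down.)

V_out ≈ 1.16 V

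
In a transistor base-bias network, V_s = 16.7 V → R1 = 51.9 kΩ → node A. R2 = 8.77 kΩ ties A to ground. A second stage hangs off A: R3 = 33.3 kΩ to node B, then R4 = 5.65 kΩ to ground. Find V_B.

V_B ≈ 0.294 V

The second stage (R3 + R4 = 38.95 kΩ) loads node A in parallel with R2.
R2 ‖ (R3+R4) = 7.158 kΩ.
V_A = 16.7 × 7.158/(51.9 + 7.158) = 2.024 V.
Stage 2 is unloaded, so V_B = V_A · R4/(R3+R4) = 2.024 × 5.65/38.95 = 0.2936 V.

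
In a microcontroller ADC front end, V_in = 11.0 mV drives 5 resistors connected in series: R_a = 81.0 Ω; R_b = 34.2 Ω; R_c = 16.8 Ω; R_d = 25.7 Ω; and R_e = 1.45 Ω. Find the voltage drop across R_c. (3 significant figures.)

ΣR = 81.0 + 34.2 + 16.8 + 25.7 + 1.45 = 159.2 Ω.
Voltage divider: V = V_in · (16.80 / 159.2) = 11.0 × 0.1056 = 1.161 mV.

V ≈ 1.16 mV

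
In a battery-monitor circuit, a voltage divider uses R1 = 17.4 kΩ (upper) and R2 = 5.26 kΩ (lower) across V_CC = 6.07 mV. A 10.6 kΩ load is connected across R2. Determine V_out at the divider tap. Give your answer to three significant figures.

V_out ≈ 1.02 mV

R2 ‖ R_L = (5.26 × 10.6)/(5.26 + 10.6) = 3.516 kΩ.
Now apply the divider: V_out = 6.07 × 0.1681 = 1.020 mV.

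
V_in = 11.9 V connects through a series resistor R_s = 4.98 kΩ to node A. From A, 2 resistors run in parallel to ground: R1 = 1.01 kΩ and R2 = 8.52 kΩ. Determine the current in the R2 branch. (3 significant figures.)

I ≈ 0.214 mA

Combine the parallel branches: R_p = (1/1.01 + 1/8.52)⁻¹ = 0.9030 kΩ.
V_A = 11.9 × 0.9030/5.883 = 1.826 V.
Branch current I = V_A/R2 = 1.826/8.52 = 0.2144 mA.
(Equivalently: I_total = 2.023 mA, then current-divider fraction G_k/ΣG = 0.1060.)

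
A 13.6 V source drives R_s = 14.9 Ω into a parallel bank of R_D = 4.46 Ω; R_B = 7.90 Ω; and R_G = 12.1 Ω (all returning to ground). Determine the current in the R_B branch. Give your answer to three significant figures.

I ≈ 0.231 A

Combine the parallel branches: R_p = (1/4.46 + 1/7.90 + 1/12.1)⁻¹ = 2.307 Ω.
Node voltage V_A = V_DC · R_p/(R_s + R_p) = 13.6 × 0.1341 = 1.823 V.
Branch current I = V_A/R_B = 1.823/7.90 = 0.2308 A.
(Check via current divider: I_total = 0.7904 A; share G_k/ΣG = 0.2920 → same result.)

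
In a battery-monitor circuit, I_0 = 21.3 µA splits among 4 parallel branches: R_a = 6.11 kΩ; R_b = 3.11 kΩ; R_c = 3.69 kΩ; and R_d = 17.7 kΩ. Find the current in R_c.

Total conductance ΣG = 1/6.11 + 1/3.11 + 1/3.69 + 1/17.7 = 0.8127 (units of 1/kΩ).
By the current-divider rule, I = I_0 · G_k/ΣG = 21.3 × 0.3335 = 7.103 µA.

I ≈ 7.10 µA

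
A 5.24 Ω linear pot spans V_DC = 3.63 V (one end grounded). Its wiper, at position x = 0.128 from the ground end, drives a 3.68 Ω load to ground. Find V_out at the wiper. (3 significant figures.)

V_out ≈ 0.401 V

Split the track: R_lower = x·R_p = 0.6707 Ω, R_upper = (1−x)·R_p = 4.569 Ω.
Lower segment in parallel with the load: 0.6707 ‖ 3.68 = 0.5673 Ω.
Loaded-divider output: V_out = 3.63 × 0.1104 = 0.4009 V.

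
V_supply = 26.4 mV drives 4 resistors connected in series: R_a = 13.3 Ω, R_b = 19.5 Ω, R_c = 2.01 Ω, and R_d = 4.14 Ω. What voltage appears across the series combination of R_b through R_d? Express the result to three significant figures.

ΣR = 13.3 + 19.5 + 2.01 + 4.14 = 38.95 Ω.
R_{R_b..R_d} = 19.5 + 2.01 + 4.14 = 25.65 Ω.
By the voltage-divider rule, V = 26.4 × 25.65/38.95 = 17.39 mV.

V ≈ 17.4 mV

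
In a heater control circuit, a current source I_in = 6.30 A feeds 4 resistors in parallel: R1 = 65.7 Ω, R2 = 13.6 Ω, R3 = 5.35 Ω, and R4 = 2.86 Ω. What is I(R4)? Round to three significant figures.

I ≈ 3.52 A

ΣG = 1/65.7 + 1/13.6 + 1/5.35 + 1/2.86 = 0.6253.
Current divider: I(R4) = I_in · G_k/ΣG = 6.30 × (0.3497/0.6253) = 6.30 × 0.5592 = 3.523 A.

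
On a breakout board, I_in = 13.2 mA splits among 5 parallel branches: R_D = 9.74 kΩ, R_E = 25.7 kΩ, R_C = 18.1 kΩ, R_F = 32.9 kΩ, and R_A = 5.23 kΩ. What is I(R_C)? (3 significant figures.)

I ≈ 1.74 mA

Total conductance ΣG = 1/9.74 + 1/25.7 + 1/18.1 + 1/32.9 + 1/5.23 = 0.4184 (units of 1/kΩ).
R_C takes the fraction G_k/ΣG = 0.05525/0.4184 = 0.1320, so I = 13.2 × 0.1320 = 1.743 mA.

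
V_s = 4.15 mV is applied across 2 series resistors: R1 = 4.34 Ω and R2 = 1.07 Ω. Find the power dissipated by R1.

The common current is I = 4.15/5.410 = 0.7671 mA.
P(R1) = I²·R1 = (0.7671)² × 4.34 = 2.554 µW.

P ≈ 2.55 µW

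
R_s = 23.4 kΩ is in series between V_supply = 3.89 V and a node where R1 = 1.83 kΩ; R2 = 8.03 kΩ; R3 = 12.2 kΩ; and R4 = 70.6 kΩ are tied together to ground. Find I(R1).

Combine the parallel branches: R_p = (1/1.83 + 1/8.03 + 1/12.2 + 1/70.6)⁻¹ = 1.304 kΩ.
V_A = 3.89 × 1.304/24.70 = 0.2053 V.
Branch current I = V_A/R1 = 0.2053/1.83 = 0.1122 mA.
(Equivalently: I_total = 0.1575 mA, then current-divider fraction G_k/ΣG = 0.7123.)

I ≈ 0.112 mA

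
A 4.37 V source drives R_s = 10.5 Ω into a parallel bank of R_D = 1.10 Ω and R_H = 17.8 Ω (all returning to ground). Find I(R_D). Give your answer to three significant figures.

Equivalent of the parallel group: R_p = 1.036 Ω.
V_A = 4.37 × 1.036/11.54 = 0.3924 V.
I(R_D) = V_A / R_D = 0.3924/1.10 = 0.3568 A.

I ≈ 0.357 A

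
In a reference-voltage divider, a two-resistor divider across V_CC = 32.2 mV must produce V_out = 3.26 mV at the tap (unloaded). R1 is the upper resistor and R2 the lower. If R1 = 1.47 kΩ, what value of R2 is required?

The divider ratio is R2/(R1+R2) = 3.26/32.2 = 0.1012.
R2 = R1 · 0.1012/(1 − 0.1012) = 0.1656 kΩ.

R2 ≈ 0.166 kΩ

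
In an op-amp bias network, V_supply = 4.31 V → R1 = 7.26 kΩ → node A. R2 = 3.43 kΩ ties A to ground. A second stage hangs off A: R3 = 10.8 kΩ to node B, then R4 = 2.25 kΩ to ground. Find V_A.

V_A ≈ 1.17 V

Node A sees R2 in parallel with the series input of stage 2, R3 + R4 = 13.05 kΩ.
Effective lower resistance at A: R2 ‖ 13.05 = 2.716 kΩ.
So V_A = 4.31 × 0.2723 = 1.173 V.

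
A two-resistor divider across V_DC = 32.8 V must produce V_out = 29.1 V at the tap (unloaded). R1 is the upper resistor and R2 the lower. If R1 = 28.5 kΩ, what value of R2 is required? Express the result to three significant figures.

R2 ≈ 224 kΩ

Required fraction k = V_out/V_DC = 0.8872.
Rearranging, R2 = R1·k/(1−k) = 28.5 × 7.865 = 224.1 kΩ.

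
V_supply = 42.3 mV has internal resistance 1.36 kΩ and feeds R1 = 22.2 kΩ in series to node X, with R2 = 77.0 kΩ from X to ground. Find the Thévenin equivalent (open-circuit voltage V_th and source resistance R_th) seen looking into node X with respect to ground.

V_th ≈ 32.4 mV, R_th ≈ 18.0 kΩ

R1' = 1.36 + 22.2 = 23.56 kΩ (source resistance + R1).
V_th is the unloaded tap voltage: V_supply · R2/(R1'+R2) = 42.3 × 0.7657 = 32.39 mV.
With V_supply suppressed (replaced by a short), R_th = R1' ‖ R2 = (23.56 × 77.0)/(23.56 + 77.0) = 18.04 kΩ.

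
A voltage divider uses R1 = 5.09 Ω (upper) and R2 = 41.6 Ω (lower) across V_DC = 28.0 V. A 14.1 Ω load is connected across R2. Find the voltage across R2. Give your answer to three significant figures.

V_out ≈ 18.9 V

The load sits in parallel with R2, giving an effective lower resistance R2' = R2·R_L/(R2+R_L) = 10.53 Ω.
Voltage divider with the loaded lower leg: V_out = 28.0 × 10.53/(5.09 + 10.53) = 28.0 × 0.6742 = 18.88 V.
(Unloaded it would be 24.9 V; the load pulls it down.)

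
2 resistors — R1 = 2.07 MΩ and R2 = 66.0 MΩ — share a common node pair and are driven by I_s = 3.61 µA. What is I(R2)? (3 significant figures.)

I ≈ 0.110 µA

For two parallel branches, I_k = I_s · (other R)/(sum of R).
I(R2) = 3.61 × 2.07/(2.07 + 66.0) = 3.61 × 0.03041 = 0.1098 µA.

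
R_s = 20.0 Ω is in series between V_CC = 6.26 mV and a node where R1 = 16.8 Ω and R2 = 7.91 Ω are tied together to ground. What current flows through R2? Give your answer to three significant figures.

I ≈ 0.168 mA

Parallel bank: R_p = 1/(1/16.8 + 1/7.91) = 5.378 Ω.
V_A = 6.26 × 5.378/25.38 = 1.327 mV.
Branch current I = V_A/R2 = 1.327/7.91 = 0.1677 mA.
(Equivalently: I_total = 0.2467 mA, then current-divider fraction G_k/ΣG = 0.6799.)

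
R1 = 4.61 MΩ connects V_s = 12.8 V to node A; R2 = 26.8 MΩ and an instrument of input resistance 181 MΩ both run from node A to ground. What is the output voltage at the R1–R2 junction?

V_out ≈ 10.7 V

R2 ‖ R_L = (26.8 × 181)/(26.8 + 181) = 23.34 MΩ.
Then V_out = V_s · R2'/(R1 + R2') = 12.8 × 23.34/27.95 = 10.69 V.
(Unloaded it would be 10.9 V; the load pulls it down.)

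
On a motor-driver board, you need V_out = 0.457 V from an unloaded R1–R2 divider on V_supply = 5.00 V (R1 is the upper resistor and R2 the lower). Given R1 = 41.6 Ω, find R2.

R2 ≈ 4.18 Ω

Required fraction k = V_out/V_supply = 0.09140.
Rearranging, R2 = R1·k/(1−k) = 41.6 × 0.1006 = 4.185 Ω.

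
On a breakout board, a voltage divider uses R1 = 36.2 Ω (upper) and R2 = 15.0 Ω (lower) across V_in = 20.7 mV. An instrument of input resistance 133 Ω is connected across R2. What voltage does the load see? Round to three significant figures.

V_out ≈ 5.62 mV

The load sits in parallel with R2, giving an effective lower resistance R2' = R2·R_L/(R2+R_L) = 13.48 Ω.
Now apply the divider: V_out = 20.7 × 0.2713 = 5.617 mV.
(Unloaded it would be 6.06 mV; the load pulls it down.)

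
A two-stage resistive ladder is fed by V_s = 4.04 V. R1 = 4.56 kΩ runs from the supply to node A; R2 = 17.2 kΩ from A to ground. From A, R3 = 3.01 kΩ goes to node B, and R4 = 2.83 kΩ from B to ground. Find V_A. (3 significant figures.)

V_A ≈ 1.97 V

Looking into the second stage from A: R3 + R4 = 5.840 kΩ appears in parallel with R2.
R2 ‖ (R3+R4) = 4.360 kΩ.
First divider: V_A = V_s · 4.360/(4.56 + 4.360) = 1.975 V.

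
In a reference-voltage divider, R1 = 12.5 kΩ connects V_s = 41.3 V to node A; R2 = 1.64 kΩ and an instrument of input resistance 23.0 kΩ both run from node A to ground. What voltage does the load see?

The load sits in parallel with R2, giving an effective lower resistance R2' = R2·R_L/(R2+R_L) = 1.531 kΩ.
Then V_out = V_s · R2'/(R1 + R2') = 41.3 × 1.531/14.03 = 4.506 V.

V_out ≈ 4.51 V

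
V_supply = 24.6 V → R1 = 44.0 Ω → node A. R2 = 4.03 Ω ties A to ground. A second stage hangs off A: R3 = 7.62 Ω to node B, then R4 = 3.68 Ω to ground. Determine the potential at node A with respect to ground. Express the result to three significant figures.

V_A ≈ 1.56 V

Looking into the second stage from A: R3 + R4 = 11.30 Ω appears in parallel with R2.
Effective lower resistance at A: R2 ‖ 11.30 = 2.971 Ω.
So V_A = 24.6 × 0.06324 = 1.556 V.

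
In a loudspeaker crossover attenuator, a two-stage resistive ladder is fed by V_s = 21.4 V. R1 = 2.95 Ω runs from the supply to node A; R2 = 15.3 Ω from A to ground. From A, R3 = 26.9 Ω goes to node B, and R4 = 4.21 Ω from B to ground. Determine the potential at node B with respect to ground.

V_B ≈ 2.25 V

The second stage (R3 + R4 = 31.11 Ω) loads node A in parallel with R2.
Effective lower resistance at A: R2 ‖ 31.11 = 10.26 Ω.
V_A = 21.4 × 10.26/(2.95 + 10.26) = 16.62 V.
V_B = V_A × 0.1353 = 2.249 V.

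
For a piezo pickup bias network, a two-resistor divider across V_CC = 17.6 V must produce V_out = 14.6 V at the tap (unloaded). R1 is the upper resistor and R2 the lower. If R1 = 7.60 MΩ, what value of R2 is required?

R2 ≈ 37.0 MΩ

The divider ratio is R2/(R1+R2) = 14.6/17.6 = 0.8295.
Rearranging, R2 = R1·k/(1−k) = 7.60 × 4.867 = 36.99 MΩ.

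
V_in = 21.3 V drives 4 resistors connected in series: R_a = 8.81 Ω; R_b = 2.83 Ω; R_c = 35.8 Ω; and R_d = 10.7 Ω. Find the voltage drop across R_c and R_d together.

V ≈ 17.0 V

Series total: ΣR = 8.81 + 2.83 + 35.8 + 10.7 = 58.14 Ω.
R_{R_c..R_d} = 35.8 + 10.7 = 46.50 Ω.
V = V_in · R/ΣR = 21.3 × 0.7998 = 17.04 V.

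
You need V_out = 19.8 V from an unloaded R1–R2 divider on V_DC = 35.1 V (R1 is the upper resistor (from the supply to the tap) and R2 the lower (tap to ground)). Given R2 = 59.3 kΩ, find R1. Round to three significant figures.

Required fraction k = V_out/V_DC = 0.5641.
R1 = R2·(1/k − 1) = 59.3 × 0.7727 = 45.82 kΩ.

R1 ≈ 45.8 kΩ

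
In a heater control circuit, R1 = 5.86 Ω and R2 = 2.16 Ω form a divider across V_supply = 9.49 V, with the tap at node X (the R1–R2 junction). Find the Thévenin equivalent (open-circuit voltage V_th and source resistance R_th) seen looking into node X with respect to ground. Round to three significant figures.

V_th is the unloaded tap voltage: V_supply · R2/(R1+R2) = 9.49 × 0.2693 = 2.556 V.
With V_supply suppressed (replaced by a short), R_th = R1 ‖ R2 = (5.860 × 2.16)/(5.860 + 2.16) = 1.578 Ω.

V_th ≈ 2.56 V, R_th ≈ 1.58 Ω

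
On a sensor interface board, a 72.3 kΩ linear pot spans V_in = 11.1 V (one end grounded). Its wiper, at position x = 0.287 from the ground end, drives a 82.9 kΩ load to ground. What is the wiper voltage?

The pot divides into 51.55 kΩ above the wiper and 20.75 kΩ below.
Lower segment in parallel with the load: 20.75 ‖ 82.9 = 16.60 kΩ.
Then V_out = V_in · 16.60/(51.55 + 16.60) = 2.703 V.
(Unloaded: V_out = x·V_in = 3.19 V.)

V_out ≈ 2.70 V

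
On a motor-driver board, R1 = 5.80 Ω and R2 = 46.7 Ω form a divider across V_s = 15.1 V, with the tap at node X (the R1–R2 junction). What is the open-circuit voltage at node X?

V_th is the unloaded tap voltage: V_s · R2/(R1+R2) = 15.1 × 0.8895 = 13.43 V.

V_th ≈ 13.4 V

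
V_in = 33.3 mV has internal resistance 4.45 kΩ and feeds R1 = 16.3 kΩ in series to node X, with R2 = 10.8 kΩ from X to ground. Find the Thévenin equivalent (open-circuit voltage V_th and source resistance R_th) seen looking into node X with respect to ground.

R1' = 4.45 + 16.3 = 20.75 kΩ (source resistance + R1).
With X open, the divider is unloaded: V_th = 33.3 × 10.8/31.55 = 11.40 mV.
Looking into X with the source shorted: R_th = R1'·R2/(R1'+R2) = 20.75 × 10.8/31.55 = 7.103 kΩ.

V_th ≈ 11.4 mV, R_th ≈ 7.10 kΩ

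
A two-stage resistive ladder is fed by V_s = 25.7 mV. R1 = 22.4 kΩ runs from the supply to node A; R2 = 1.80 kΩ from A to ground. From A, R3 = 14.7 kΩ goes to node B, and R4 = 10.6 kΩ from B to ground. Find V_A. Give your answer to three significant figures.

Node A sees R2 in parallel with the series input of stage 2, R3 + R4 = 25.30 kΩ.
R2 ‖ (R3+R4) = 1.680 kΩ.
V_A = 25.7 × 1.680/(22.4 + 1.680) = 1.793 mV.

V_A ≈ 1.79 mV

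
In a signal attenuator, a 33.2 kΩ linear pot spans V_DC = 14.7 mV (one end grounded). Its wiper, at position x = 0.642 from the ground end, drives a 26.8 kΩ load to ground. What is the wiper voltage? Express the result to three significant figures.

V_out ≈ 7.35 mV

Lower segment x·R_p = 21.31 kΩ; upper segment (1−x)·R_p = 11.89 kΩ.
Lower segment in parallel with the load: 21.31 ‖ 26.8 = 11.87 kΩ.
Loaded-divider output: V_out = 14.7 × 0.4997 = 7.346 mV.
(Unloaded: V_out = x·V_DC = 9.44 mV.)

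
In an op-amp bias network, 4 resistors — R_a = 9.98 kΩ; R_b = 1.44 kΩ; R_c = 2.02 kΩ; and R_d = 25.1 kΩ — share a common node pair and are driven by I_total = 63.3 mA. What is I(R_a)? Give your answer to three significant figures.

I ≈ 4.77 mA

Conductances: ΣG = 1/9.98 + 1/1.44 + 1/2.02 + 1/25.1 = 1.330 (1/kΩ).
By the current-divider rule, I = I_total · G_k/ΣG = 63.3 × 0.07536 = 4.771 mA.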